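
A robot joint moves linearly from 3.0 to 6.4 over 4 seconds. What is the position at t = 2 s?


s = t/T = 2/4 = 0.5
p(t) = p0 + (pf-p0)*s
= 3.0 + (6.4 - 3.0) * 0.5
= 4.7


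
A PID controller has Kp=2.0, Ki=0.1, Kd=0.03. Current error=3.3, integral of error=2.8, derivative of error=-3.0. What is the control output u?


u = Kp*e + Ki*int(e) + Kd*de/dt
= 2.0*3.3 + 0.1*2.8 + 0.03*(-3.0)
= 6.6 + 0.28 + -0.09
= 6.79


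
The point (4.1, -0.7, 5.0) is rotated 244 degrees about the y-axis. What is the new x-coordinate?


Rotation about y-axis: x' = x*cos(theta) + z*sin(theta)
= 4.1 * -0.4384 + 5.0 * -0.8988
= -6.2913


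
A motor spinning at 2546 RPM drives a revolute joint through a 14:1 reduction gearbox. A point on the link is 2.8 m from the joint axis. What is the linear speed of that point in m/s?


omega_motor = 2546 * 2*pi/60 = 266.6165 rad/s
omega_joint = omega_motor / 14 = 19.044 rad/s
v = omega_joint * r = 19.044 * 2.8
= 53.3233 m/s


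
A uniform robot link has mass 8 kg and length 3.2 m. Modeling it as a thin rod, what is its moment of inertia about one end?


I = (1/3) * m * L^2
= (1/3) * 8 * 3.2^2
= 0.333333 * 8 * 10.24
= 27.3067 kg*m^2


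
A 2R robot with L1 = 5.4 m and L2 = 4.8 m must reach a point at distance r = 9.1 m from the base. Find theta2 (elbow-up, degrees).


cos(theta2) = (r^2 - L1^2 - L2^2) / (2*L1*L2)
cos(theta2) = (82.81 - 29.16 - 23.04) / 51.84
cos(theta2) = 0.590471
theta2 = 53.8096 degrees


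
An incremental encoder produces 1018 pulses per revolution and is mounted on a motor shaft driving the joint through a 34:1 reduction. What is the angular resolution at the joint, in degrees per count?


counts per rev = 1018
effective counts at joint = 1018 * 34 = 34612
resolution = 360 / 34612
= 0.0104 deg/count


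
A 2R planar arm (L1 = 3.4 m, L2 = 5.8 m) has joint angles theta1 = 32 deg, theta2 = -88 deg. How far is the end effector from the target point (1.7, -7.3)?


End effector via forward kinematics:
x = L1*cos(t1) + L2*cos(t1+t2) = 6.1267
y = L1*sin(t1) + L2*sin(t1+t2) = -3.0067
Distance to target:
d = sqrt((1.7 - 6.1267)^2 + (-7.3 - -3.0067)^2)
= sqrt(19.5955 + 18.4325)
= 6.1667 m


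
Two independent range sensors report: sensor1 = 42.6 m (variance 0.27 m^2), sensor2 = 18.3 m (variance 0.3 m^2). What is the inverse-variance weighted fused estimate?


w1 = (1/var1) / (1/var1 + 1/var2)
   = 3.7037 / (3.7037 + 3.3333) = 0.5263
w2 = 1 - w1 = 0.4737
fused = w1*s1 + w2*s2 = 22.4211 + 8.6684
= 31.0895 m


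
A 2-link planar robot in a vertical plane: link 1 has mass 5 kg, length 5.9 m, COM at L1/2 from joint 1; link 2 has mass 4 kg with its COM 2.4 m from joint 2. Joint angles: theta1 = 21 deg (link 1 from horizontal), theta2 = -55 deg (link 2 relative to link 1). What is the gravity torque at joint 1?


Horizontal distance from joint 1 to link-1 COM:
  x_c1 = (L1/2)*cos(t1) = 2.95 * 0.9336 = 2.7541 m
Horizontal distance from joint 1 to link-2 COM:
  x_c2 = L1*cos(t1) + Lc2*cos(t1+t2)
       = 5.9*0.9336 + 2.4*0.829 = 7.4978 m
tau1 = m1*g*x_c1 + m2*g*x_c2
     = 5*9.81*2.7541 + 4*9.81*7.4978
     = 135.0868 + 294.2142
     = 429.301 Nm


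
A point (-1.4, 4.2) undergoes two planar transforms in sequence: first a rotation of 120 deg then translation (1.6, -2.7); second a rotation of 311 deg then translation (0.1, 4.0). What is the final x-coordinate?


After transform 1:
x1 = cos(120)*-1.4 - sin(120)*4.2 + 1.6 = -1.3373
y1 = sin(120)*-1.4 + cos(120)*4.2 + -2.7 = -6.0124
After transform 2:
x2 = cos(311)*-1.3373 - sin(311)*-6.0124 + 0.1
= -5.315


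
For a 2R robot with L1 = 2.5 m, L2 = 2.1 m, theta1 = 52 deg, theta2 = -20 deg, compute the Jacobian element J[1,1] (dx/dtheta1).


J[1,1] = -L1*sin(t1) - L2*sin(t1+t2)
= -2.5*sin(52) - 2.1*sin(32)
= -3.0829


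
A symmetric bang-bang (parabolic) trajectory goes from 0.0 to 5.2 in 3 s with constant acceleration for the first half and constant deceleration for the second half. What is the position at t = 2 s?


Symmetric rest-to-rest: each phase covers (pf-p0)/2 in time T/2. 0.5*a*(T/2)^2 = (pf-p0)/2 => a = 4*(pf-p0)/T^2
a = 4*(5.2-0.0)/3^2 = 2.3111
t = 2 is in the deceleration phase (t > T/2).
p = pf - 0.5*a*(T-t)^2 = 5.2 - 0.5*2.3111*1^2
= 4.0444


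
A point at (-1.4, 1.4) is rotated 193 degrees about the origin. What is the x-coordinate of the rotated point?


x' = x*cos(theta) - y*sin(theta)
cos(193 deg) = -0.9744, sin(193 deg) = -0.225
x' = -1.4 * -0.9744 - 1.4 * -0.225
= 1.3641 - -0.3149
= 1.679


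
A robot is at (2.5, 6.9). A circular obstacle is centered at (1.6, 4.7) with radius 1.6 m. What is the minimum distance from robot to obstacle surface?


center_dist = sqrt((2.5-1.6)^2 + (6.9-4.7)^2)
= sqrt(0.81 + 4.84)
= 2.377
min_dist = center_dist - radius = 2.377 - 1.6 = 0.777 m


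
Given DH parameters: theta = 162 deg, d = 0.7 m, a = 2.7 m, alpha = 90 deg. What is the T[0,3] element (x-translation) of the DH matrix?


T[0,3] = a * cos(theta)
= 2.7 * cos(162 deg)
= 2.7 * -0.9511
= -2.5679


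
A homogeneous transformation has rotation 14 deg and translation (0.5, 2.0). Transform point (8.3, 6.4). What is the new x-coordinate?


x' = cos(theta)*px - sin(theta)*py + tx
= 0.9703*8.3 - 0.2419*6.4 + 0.5
= 7.0052


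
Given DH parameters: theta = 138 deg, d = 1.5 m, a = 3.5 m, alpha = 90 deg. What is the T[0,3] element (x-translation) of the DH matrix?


T[0,3] = a * cos(theta)
= 3.5 * cos(138 deg)
= 3.5 * -0.7431
= -2.601


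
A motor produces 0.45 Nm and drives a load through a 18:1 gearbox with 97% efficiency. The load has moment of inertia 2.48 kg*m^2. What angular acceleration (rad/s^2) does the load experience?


tau_out = tau_motor * N * eta
= 0.45 * 18 * 0.97 = 7.857 Nm
alpha = tau_out / I = 7.857 / 2.48
= 3.1681 rad/s^2


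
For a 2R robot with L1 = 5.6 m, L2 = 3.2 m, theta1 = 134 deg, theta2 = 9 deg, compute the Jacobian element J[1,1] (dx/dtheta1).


J[1,1] = -L1*sin(t1) - L2*sin(t1+t2)
= -5.6*sin(134) - 3.2*sin(143)
= -5.9541


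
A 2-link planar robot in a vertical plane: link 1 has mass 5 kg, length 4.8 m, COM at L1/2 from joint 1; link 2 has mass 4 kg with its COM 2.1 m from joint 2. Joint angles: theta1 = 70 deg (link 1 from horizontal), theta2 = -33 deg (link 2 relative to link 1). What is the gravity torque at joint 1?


Horizontal distance from joint 1 to link-1 COM:
  x_c1 = (L1/2)*cos(t1) = 2.4 * 0.342 = 0.8208 m
Horizontal distance from joint 1 to link-2 COM:
  x_c2 = L1*cos(t1) + Lc2*cos(t1+t2)
       = 4.8*0.342 + 2.1*0.7986 = 3.3188 m
tau1 = m1*g*x_c1 + m2*g*x_c2
     = 5*9.81*0.8208 + 4*9.81*3.3188
     = 40.2626 + 130.2309
     = 170.4935 Nm


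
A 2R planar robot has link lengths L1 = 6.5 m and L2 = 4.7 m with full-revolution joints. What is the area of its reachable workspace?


r_max = L1 + L2 = 11.2 m
r_min = |L1 - L2| = 1.8 m
Area = pi*(r_max^2 - r_min^2)
= pi*(125.44 - 3.24)
= pi * 122.2
= 383.9026 m^2


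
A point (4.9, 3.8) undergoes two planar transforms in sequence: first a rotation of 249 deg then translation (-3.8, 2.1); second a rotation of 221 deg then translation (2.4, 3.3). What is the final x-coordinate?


After transform 1:
x1 = cos(249)*4.9 - sin(249)*3.8 + -3.8 = -2.0084
y1 = sin(249)*4.9 + cos(249)*3.8 + 2.1 = -3.8363
After transform 2:
x2 = cos(221)*-2.0084 - sin(221)*-3.8363 + 2.4
= 1.3989


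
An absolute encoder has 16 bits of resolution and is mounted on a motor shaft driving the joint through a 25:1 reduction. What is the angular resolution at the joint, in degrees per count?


counts = 2^16 = 65536
effective counts at joint = 65536 * 25 = 1638400
resolution = 360 / 1638400
= 2.1973e-04 deg/count


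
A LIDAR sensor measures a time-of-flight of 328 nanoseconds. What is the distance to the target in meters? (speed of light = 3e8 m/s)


tof = 328 ns = 3.28e-07 s
dist = c * tof / 2
= 3e8 * 3.28e-07 / 2
= 49.2 m


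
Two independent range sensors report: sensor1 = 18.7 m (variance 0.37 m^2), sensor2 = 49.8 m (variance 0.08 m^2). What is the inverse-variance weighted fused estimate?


w1 = (1/var1) / (1/var1 + 1/var2)
   = 2.7027 / (2.7027 + 12.5) = 0.1778
w2 = 1 - w1 = 0.8222
fused = w1*s1 + w2*s2 = 3.3244 + 40.9467
= 44.2711 m


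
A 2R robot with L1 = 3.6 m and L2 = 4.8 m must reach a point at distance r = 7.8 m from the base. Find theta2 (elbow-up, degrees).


cos(theta2) = (r^2 - L1^2 - L2^2) / (2*L1*L2)
cos(theta2) = (60.84 - 12.96 - 23.04) / 34.56
cos(theta2) = 0.71875
theta2 = 44.0486 degrees


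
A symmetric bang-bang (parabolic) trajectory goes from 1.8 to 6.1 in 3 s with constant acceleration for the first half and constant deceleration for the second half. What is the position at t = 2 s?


Symmetric rest-to-rest: each phase covers (pf-p0)/2 in time T/2. 0.5*a*(T/2)^2 = (pf-p0)/2 => a = 4*(pf-p0)/T^2
a = 4*(6.1-1.8)/3^2 = 1.9111
t = 2 is in the deceleration phase (t > T/2).
p = pf - 0.5*a*(T-t)^2 = 6.1 - 0.5*1.9111*1^2
= 5.1444


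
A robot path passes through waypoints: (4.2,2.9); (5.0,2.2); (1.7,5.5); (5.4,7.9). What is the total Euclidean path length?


Segment lengths:
  seg1 = sqrt((0.8)^2 + (-0.7)^2) = 1.063
  seg2 = sqrt((-3.3)^2 + (3.3)^2) = 4.6669
  seg3 = sqrt((3.7)^2 + (2.4)^2) = 4.4102
Total = 10.1401


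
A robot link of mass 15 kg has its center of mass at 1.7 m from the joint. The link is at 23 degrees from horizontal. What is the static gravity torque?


tau = m*g*L*cos(angle)
= 15 * 9.81 * 1.7 * cos(23 deg)
= 15 * 9.81 * 1.7 * 0.9205
= 230.2689 Nm


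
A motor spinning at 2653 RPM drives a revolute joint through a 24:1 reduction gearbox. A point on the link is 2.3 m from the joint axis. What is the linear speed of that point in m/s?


omega_motor = 2653 * 2*pi/60 = 277.8215 rad/s
omega_joint = omega_motor / 24 = 11.5759 rad/s
v = omega_joint * r = 11.5759 * 2.3
= 26.6246 m/s


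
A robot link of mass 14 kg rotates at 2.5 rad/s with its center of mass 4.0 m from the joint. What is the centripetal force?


F = m * omega^2 * r
= 14 * 2.5^2 * 4.0
= 14 * 6.25 * 4.0
= 350.0 N


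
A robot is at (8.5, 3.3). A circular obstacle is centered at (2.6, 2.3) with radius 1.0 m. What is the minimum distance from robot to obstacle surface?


center_dist = sqrt((8.5-2.6)^2 + (3.3-2.3)^2)
= sqrt(34.81 + 1.0)
= 5.9841
min_dist = center_dist - radius = 5.9841 - 1.0 = 4.9841 m


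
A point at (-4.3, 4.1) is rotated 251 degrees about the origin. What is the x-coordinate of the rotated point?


x' = x*cos(theta) - y*sin(theta)
cos(251 deg) = -0.3256, sin(251 deg) = -0.9455
x' = -4.3 * -0.3256 - 4.1 * -0.9455
= 1.3999 - -3.8766
= 5.2766


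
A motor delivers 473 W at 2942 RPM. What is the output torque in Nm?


omega = 2942 * 2*pi/60 = 308.0855 rad/s
tau = P / omega = 473 / 308.0855
= 1.5353 Nm


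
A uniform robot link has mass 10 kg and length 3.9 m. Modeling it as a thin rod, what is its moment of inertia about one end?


I = (1/3) * m * L^2
= (1/3) * 10 * 3.9^2
= 0.333333 * 10 * 15.21
= 50.7 kg*m^2


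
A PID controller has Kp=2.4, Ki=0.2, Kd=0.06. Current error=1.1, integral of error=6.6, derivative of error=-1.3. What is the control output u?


u = Kp*e + Ki*int(e) + Kd*de/dt
= 2.4*1.1 + 0.2*6.6 + 0.06*(-1.3)
= 2.64 + 1.32 + -0.078
= 3.882


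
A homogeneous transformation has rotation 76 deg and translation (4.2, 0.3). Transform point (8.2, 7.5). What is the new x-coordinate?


x' = cos(theta)*px - sin(theta)*py + tx
= 0.2419*8.2 - 0.9703*7.5 + 4.2
= -1.0935


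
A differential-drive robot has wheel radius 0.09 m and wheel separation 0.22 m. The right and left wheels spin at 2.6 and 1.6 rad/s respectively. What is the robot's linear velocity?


vR = r*wR = 0.09*2.6 = 0.234 m/s
vL = r*wL = 0.09*1.6 = 0.144 m/s
v = (vR+vL)/2 = 0.189 m/s
omega = (vR-vL)/L = 0.4091 rad/s
linear velocity = 0.189 m/s


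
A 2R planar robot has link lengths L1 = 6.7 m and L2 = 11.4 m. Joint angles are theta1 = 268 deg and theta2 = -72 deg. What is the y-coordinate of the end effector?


Convert angles to radians: theta1 = 4.6775, theta2 = -1.2566
y = L1*sin(theta1) + L2*sin(theta1+theta2)
y = -6.6959 + -3.1423
y = -9.8382


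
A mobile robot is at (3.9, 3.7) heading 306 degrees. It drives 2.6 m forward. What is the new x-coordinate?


x_new = x0 + d*cos(theta)
= 3.9 + 2.6*cos(306)
= 3.9 + 1.5282
= 5.4282


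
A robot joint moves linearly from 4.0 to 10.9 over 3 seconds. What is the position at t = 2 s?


s = t/T = 2/3 = 0.6667
p(t) = p0 + (pf-p0)*s
= 4.0 + (10.9 - 4.0) * 0.6667
= 8.6


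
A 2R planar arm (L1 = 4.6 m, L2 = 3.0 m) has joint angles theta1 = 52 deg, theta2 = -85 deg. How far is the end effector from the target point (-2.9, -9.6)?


End effector via forward kinematics:
x = L1*cos(t1) + L2*cos(t1+t2) = 5.3481
y = L1*sin(t1) + L2*sin(t1+t2) = 1.9909
Distance to target:
d = sqrt((-2.9 - 5.3481)^2 + (-9.6 - 1.9909)^2)
= sqrt(68.0304 + 134.3497)
= 14.226 m


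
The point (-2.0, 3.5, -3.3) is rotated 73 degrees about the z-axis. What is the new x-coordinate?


Rotation about z-axis: x' = x*cos(theta) - y*sin(theta)
= -2.0 * 0.2924 - 3.5 * 0.9563
= -3.9318


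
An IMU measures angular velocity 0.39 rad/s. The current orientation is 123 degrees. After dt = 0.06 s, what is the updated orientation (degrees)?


delta_theta = w * dt = 0.39 * 0.06 = 0.0234 rad
= 1.3407 deg
theta_new = 123 + 1.3407 = 124.3407 deg


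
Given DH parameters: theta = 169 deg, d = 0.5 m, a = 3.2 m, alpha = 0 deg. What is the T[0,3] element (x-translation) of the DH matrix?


T[0,3] = a * cos(theta)
= 3.2 * cos(169 deg)
= 3.2 * -0.9816
= -3.1412


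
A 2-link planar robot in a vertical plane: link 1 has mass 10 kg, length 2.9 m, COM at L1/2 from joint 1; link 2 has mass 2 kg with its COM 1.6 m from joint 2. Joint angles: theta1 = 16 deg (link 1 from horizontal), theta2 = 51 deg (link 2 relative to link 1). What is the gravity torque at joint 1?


Horizontal distance from joint 1 to link-1 COM:
  x_c1 = (L1/2)*cos(t1) = 1.45 * 0.9613 = 1.3938 m
Horizontal distance from joint 1 to link-2 COM:
  x_c2 = L1*cos(t1) + Lc2*cos(t1+t2)
       = 2.9*0.9613 + 1.6*0.3907 = 3.4128 m
tau1 = m1*g*x_c1 + m2*g*x_c2
     = 10*9.81*1.3938 + 2*9.81*3.4128
     = 136.7347 + 66.9597
     = 203.6944 Nm


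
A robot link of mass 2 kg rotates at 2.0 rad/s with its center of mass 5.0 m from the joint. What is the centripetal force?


F = m * omega^2 * r
= 2 * 2.0^2 * 5.0
= 2 * 4.0 * 5.0
= 40.0 N


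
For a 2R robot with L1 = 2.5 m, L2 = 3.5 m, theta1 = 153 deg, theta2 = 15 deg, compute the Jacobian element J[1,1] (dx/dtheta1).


J[1,1] = -L1*sin(t1) - L2*sin(t1+t2)
= -2.5*sin(153) - 3.5*sin(168)
= -1.8627


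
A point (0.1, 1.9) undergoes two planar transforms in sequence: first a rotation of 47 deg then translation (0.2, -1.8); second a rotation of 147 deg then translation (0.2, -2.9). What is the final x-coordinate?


After transform 1:
x1 = cos(47)*0.1 - sin(47)*1.9 + 0.2 = -1.1214
y1 = sin(47)*0.1 + cos(47)*1.9 + -1.8 = -0.4311
After transform 2:
x2 = cos(147)*-1.1214 - sin(147)*-0.4311 + 0.2
= 1.3752


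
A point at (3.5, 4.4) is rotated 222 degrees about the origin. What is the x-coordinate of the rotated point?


x' = x*cos(theta) - y*sin(theta)
cos(222 deg) = -0.7431, sin(222 deg) = -0.6691
x' = 3.5 * -0.7431 - 4.4 * -0.6691
= -2.601 - -2.9442
= 0.3432


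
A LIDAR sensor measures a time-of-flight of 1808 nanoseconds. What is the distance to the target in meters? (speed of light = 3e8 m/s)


tof = 1808 ns = 1.808e-06 s
dist = c * tof / 2
= 3e8 * 1.808e-06 / 2
= 271.2 m


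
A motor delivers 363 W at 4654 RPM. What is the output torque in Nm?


omega = 4654 * 2*pi/60 = 487.3657 rad/s
tau = P / omega = 363 / 487.3657
= 0.7448 Nm


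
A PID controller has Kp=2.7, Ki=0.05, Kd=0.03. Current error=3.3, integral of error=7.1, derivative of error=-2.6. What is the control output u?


u = Kp*e + Ki*int(e) + Kd*de/dt
= 2.7*3.3 + 0.05*7.1 + 0.03*(-2.6)
= 8.91 + 0.355 + -0.078
= 9.187


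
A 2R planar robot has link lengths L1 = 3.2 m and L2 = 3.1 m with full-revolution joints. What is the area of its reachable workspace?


r_max = L1 + L2 = 6.3 m
r_min = |L1 - L2| = 0.1 m
Area = pi*(r_max^2 - r_min^2)
= pi*(39.69 - 0.01)
= pi * 39.68
= 124.6584 m^2


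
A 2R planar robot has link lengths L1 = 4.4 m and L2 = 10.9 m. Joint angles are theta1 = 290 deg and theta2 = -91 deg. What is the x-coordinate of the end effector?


Convert angles to radians: theta1 = 5.0615, theta2 = -1.5882
x = L1*cos(theta1) + L2*cos(theta1+theta2)
x = 1.5049 + -10.3062
x = -8.8013


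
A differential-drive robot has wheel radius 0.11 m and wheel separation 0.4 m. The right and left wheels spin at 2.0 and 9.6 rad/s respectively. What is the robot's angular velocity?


vR = r*wR = 0.11*2.0 = 0.22 m/s
vL = r*wL = 0.11*9.6 = 1.056 m/s
v = (vR+vL)/2 = 0.638 m/s
omega = (vR-vL)/L = -2.09 rad/s
angular velocity = -2.09 rad/s


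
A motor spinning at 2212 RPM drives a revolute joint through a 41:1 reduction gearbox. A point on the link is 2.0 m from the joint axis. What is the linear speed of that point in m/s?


omega_motor = 2212 * 2*pi/60 = 231.6401 rad/s
omega_joint = omega_motor / 41 = 5.6498 rad/s
v = omega_joint * r = 5.6498 * 2.0
= 11.2995 m/s


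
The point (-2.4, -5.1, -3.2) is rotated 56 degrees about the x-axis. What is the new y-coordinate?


Rotation about x-axis: y' = y*cos(theta) - z*sin(theta)
= -5.1 * 0.5592 - -3.2 * 0.829
= -0.199


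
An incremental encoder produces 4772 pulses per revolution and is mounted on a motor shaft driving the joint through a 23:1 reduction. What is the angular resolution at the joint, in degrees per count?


counts per rev = 4772
effective counts at joint = 4772 * 23 = 109756
resolution = 360 / 109756
= 0.0033 deg/count


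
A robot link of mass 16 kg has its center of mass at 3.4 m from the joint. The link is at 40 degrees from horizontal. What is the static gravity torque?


tau = m*g*L*cos(angle)
= 16 * 9.81 * 3.4 * cos(40 deg)
= 16 * 9.81 * 3.4 * 0.766
= 408.8103 Nm


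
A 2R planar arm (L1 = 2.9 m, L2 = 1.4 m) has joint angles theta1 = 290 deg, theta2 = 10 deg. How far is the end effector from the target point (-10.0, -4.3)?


End effector via forward kinematics:
x = L1*cos(t1) + L2*cos(t1+t2) = 1.6919
y = L1*sin(t1) + L2*sin(t1+t2) = -3.9375
Distance to target:
d = sqrt((-10.0 - 1.6919)^2 + (-4.3 - -3.9375)^2)
= sqrt(136.6996 + 0.1314)
= 11.6975 m


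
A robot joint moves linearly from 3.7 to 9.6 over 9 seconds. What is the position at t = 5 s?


s = t/T = 5/9 = 0.5556
p(t) = p0 + (pf-p0)*s
= 3.7 + (9.6 - 3.7) * 0.5556
= 6.9778


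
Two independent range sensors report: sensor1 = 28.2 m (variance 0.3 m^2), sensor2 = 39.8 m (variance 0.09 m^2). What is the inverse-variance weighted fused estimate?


w1 = (1/var1) / (1/var1 + 1/var2)
   = 3.3333 / (3.3333 + 11.1111) = 0.2308
w2 = 1 - w1 = 0.7692
fused = w1*s1 + w2*s2 = 6.5077 + 30.6154
= 37.1231 m


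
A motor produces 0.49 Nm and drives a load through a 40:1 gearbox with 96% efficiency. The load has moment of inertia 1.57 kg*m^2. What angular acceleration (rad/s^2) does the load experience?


tau_out = tau_motor * N * eta
= 0.49 * 40 * 0.96 = 18.816 Nm
alpha = tau_out / I = 18.816 / 1.57
= 11.9847 rad/s^2


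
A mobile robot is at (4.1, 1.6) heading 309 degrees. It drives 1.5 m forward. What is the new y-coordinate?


y_new = y0 + d*sin(theta)
= 1.6 + 1.5*sin(309)
= 1.6 + -1.1657
= 0.4343


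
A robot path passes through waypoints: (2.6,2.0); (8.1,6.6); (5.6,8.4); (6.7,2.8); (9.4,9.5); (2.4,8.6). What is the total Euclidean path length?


Segment lengths:
  seg1 = sqrt((5.5)^2 + (4.6)^2) = 7.1701
  seg2 = sqrt((-2.5)^2 + (1.8)^2) = 3.0806
  seg3 = sqrt((1.1)^2 + (-5.6)^2) = 5.707
  seg4 = sqrt((2.7)^2 + (6.7)^2) = 7.2236
  seg5 = sqrt((-7.0)^2 + (-0.9)^2) = 7.0576
Total = 30.2389


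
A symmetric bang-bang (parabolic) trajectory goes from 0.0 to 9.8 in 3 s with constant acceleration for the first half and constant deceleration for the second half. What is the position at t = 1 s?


Symmetric rest-to-rest: each phase covers (pf-p0)/2 in time T/2. 0.5*a*(T/2)^2 = (pf-p0)/2 => a = 4*(pf-p0)/T^2
a = 4*(9.8-0.0)/3^2 = 4.3556
t = 1 is in the acceleration phase (t <= T/2).
p = p0 + 0.5*a*t^2 = 0.0 + 0.5*4.3556*1^2
= 2.1778


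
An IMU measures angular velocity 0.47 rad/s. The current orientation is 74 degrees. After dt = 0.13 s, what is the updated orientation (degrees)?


delta_theta = w * dt = 0.47 * 0.13 = 0.0611 rad
= 3.5008 deg
theta_new = 74 + 3.5008 = 77.5008 deg


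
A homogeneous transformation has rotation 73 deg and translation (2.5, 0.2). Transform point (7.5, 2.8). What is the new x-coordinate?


x' = cos(theta)*px - sin(theta)*py + tx
= 0.2924*7.5 - 0.9563*2.8 + 2.5
= 2.0151


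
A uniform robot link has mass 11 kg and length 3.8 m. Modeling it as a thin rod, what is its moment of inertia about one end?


I = (1/3) * m * L^2
= (1/3) * 11 * 3.8^2
= 0.333333 * 11 * 14.44
= 52.9467 kg*m^2


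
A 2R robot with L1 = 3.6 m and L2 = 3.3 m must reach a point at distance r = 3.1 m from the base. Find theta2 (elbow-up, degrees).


cos(theta2) = (r^2 - L1^2 - L2^2) / (2*L1*L2)
cos(theta2) = (9.61 - 12.96 - 10.89) / 23.76
cos(theta2) = -0.599327
theta2 = 126.8217 degrees


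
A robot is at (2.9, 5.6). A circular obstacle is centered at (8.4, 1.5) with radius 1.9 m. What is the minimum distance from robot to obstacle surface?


center_dist = sqrt((2.9-8.4)^2 + (5.6-1.5)^2)
= sqrt(30.25 + 16.81)
= 6.86
min_dist = center_dist - radius = 6.86 - 1.9 = 4.96 m


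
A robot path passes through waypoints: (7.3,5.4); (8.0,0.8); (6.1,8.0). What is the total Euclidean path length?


Segment lengths:
  seg1 = sqrt((0.7)^2 + (-4.6)^2) = 4.653
  seg2 = sqrt((-1.9)^2 + (7.2)^2) = 7.4465
Total = 12.0994


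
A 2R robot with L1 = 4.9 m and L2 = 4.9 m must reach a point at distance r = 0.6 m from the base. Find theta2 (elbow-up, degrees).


cos(theta2) = (r^2 - L1^2 - L2^2) / (2*L1*L2)
cos(theta2) = (0.36 - 24.01 - 24.01) / 48.02
cos(theta2) = -0.992503
theta2 = 172.9798 degrees


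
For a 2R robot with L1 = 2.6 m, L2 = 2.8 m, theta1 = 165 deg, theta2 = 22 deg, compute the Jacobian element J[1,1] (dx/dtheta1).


J[1,1] = -L1*sin(t1) - L2*sin(t1+t2)
= -2.6*sin(165) - 2.8*sin(187)
= -0.3317


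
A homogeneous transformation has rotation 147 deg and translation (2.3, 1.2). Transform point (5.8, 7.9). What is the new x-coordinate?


x' = cos(theta)*px - sin(theta)*py + tx
= -0.8387*5.8 - 0.5446*7.9 + 2.3
= -6.8669


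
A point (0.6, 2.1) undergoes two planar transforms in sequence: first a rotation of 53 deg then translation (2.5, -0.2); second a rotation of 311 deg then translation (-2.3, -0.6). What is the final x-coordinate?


After transform 1:
x1 = cos(53)*0.6 - sin(53)*2.1 + 2.5 = 1.184
y1 = sin(53)*0.6 + cos(53)*2.1 + -0.2 = 1.543
After transform 2:
x2 = cos(311)*1.184 - sin(311)*1.543 + -2.3
= -0.3587


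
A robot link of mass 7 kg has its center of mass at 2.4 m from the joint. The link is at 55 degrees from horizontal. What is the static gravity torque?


tau = m*g*L*cos(angle)
= 7 * 9.81 * 2.4 * cos(55 deg)
= 7 * 9.81 * 2.4 * 0.5736
= 94.53 Nm


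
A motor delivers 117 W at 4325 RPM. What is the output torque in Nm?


omega = 4325 * 2*pi/60 = 452.9129 rad/s
tau = P / omega = 117 / 452.9129
= 0.2583 Nm


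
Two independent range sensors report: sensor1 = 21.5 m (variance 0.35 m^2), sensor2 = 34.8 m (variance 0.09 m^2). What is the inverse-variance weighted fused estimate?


w1 = (1/var1) / (1/var1 + 1/var2)
   = 2.8571 / (2.8571 + 11.1111) = 0.2045
w2 = 1 - w1 = 0.7955
fused = w1*s1 + w2*s2 = 4.3977 + 27.6818
= 32.0795 m


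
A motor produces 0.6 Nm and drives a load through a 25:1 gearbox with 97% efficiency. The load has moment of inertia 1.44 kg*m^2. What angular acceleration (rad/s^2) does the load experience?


tau_out = tau_motor * N * eta
= 0.6 * 25 * 0.97 = 14.55 Nm
alpha = tau_out / I = 14.55 / 1.44
= 10.1042 rad/s^2


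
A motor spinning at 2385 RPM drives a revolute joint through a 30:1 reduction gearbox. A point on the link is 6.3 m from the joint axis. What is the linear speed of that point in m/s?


omega_motor = 2385 * 2*pi/60 = 249.7566 rad/s
omega_joint = omega_motor / 30 = 8.3252 rad/s
v = omega_joint * r = 8.3252 * 6.3
= 52.4489 m/s


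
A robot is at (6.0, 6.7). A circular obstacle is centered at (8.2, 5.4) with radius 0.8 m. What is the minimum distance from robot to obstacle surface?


center_dist = sqrt((6.0-8.2)^2 + (6.7-5.4)^2)
= sqrt(4.84 + 1.69)
= 2.5554
min_dist = center_dist - radius = 2.5554 - 0.8 = 1.7554 m


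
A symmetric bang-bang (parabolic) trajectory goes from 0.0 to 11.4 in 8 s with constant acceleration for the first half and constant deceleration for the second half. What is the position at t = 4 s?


Symmetric rest-to-rest: each phase covers (pf-p0)/2 in time T/2. 0.5*a*(T/2)^2 = (pf-p0)/2 => a = 4*(pf-p0)/T^2
a = 4*(11.4-0.0)/8^2 = 0.7125
t = 4 is in the acceleration phase (t <= T/2).
p = p0 + 0.5*a*t^2 = 0.0 + 0.5*0.7125*4^2
= 5.7


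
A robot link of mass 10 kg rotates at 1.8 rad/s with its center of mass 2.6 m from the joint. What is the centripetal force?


F = m * omega^2 * r
= 10 * 1.8^2 * 2.6
= 10 * 3.24 * 2.6
= 84.24 N


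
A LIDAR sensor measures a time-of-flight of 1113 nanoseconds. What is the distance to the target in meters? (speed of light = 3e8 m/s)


tof = 1113 ns = 1.113e-06 s
dist = c * tof / 2
= 3e8 * 1.113e-06 / 2
= 166.95 m


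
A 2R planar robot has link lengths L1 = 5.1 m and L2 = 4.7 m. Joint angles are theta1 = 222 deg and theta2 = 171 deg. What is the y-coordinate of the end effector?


Convert angles to radians: theta1 = 3.8746, theta2 = 2.9845
y = L1*sin(theta1) + L2*sin(theta1+theta2)
y = -3.4126 + 2.5598
y = -0.8528


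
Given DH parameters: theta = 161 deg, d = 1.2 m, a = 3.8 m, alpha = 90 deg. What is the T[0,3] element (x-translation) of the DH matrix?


T[0,3] = a * cos(theta)
= 3.8 * cos(161 deg)
= 3.8 * -0.9455
= -3.593


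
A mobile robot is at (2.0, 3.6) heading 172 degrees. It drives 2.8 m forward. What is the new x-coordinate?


x_new = x0 + d*cos(theta)
= 2.0 + 2.8*cos(172)
= 2.0 + -2.7728
= -0.7728


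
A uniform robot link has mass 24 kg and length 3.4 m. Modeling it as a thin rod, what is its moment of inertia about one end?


I = (1/3) * m * L^2
= (1/3) * 24 * 3.4^2
= 0.333333 * 24 * 11.56
= 92.48 kg*m^2


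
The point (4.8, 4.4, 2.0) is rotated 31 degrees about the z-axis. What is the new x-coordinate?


Rotation about z-axis: x' = x*cos(theta) - y*sin(theta)
= 4.8 * 0.8572 - 4.4 * 0.515
= 1.8482


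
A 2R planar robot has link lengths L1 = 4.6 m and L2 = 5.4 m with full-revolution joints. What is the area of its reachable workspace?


r_max = L1 + L2 = 10.0 m
r_min = |L1 - L2| = 0.8 m
Area = pi*(r_max^2 - r_min^2)
= pi*(100.0 - 0.64)
= pi * 99.36
= 312.1486 m^2


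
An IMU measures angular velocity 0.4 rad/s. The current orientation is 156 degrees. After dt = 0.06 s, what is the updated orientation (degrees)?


delta_theta = w * dt = 0.4 * 0.06 = 0.024 rad
= 1.3751 deg
theta_new = 156 + 1.3751 = 157.3751 deg


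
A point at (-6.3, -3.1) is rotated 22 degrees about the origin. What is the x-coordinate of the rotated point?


x' = x*cos(theta) - y*sin(theta)
cos(22 deg) = 0.9272, sin(22 deg) = 0.3746
x' = -6.3 * 0.9272 - -3.1 * 0.3746
= -5.8413 - -1.1613
= -4.68


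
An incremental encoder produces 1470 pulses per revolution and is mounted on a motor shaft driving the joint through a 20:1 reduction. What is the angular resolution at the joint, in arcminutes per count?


counts per rev = 1470
effective counts at joint = 1470 * 20 = 29400
resolution = 360*60 / 29400
= 0.7347 arcmin/count


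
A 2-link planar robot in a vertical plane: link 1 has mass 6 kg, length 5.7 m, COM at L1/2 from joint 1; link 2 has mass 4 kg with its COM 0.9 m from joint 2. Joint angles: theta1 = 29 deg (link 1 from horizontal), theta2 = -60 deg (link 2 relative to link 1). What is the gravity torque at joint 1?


Horizontal distance from joint 1 to link-1 COM:
  x_c1 = (L1/2)*cos(t1) = 2.85 * 0.8746 = 2.4927 m
Horizontal distance from joint 1 to link-2 COM:
  x_c2 = L1*cos(t1) + Lc2*cos(t1+t2)
       = 5.7*0.8746 + 0.9*0.8572 = 5.7568 m
tau1 = m1*g*x_c1 + m2*g*x_c2
     = 6*9.81*2.4927 + 4*9.81*5.7568
     = 146.7183 + 225.8962
     = 372.6145 Nm


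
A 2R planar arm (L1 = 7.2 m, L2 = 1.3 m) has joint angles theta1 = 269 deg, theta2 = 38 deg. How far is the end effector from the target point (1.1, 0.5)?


End effector via forward kinematics:
x = L1*cos(t1) + L2*cos(t1+t2) = 0.6567
y = L1*sin(t1) + L2*sin(t1+t2) = -8.2371
Distance to target:
d = sqrt((1.1 - 0.6567)^2 + (0.5 - -8.2371)^2)
= sqrt(0.1965 + 76.3374)
= 8.7484 m


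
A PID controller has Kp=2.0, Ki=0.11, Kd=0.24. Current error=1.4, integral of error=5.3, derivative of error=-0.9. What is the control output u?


u = Kp*e + Ki*int(e) + Kd*de/dt
= 2.0*1.4 + 0.11*5.3 + 0.24*(-0.9)
= 2.8 + 0.583 + -0.216
= 3.167


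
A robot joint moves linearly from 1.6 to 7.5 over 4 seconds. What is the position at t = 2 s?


s = t/T = 2/4 = 0.5
p(t) = p0 + (pf-p0)*s
= 1.6 + (7.5 - 1.6) * 0.5
= 4.55


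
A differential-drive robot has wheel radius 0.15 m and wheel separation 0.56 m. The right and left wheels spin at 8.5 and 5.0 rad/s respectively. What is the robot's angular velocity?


vR = r*wR = 0.15*8.5 = 1.275 m/s
vL = r*wL = 0.15*5.0 = 0.75 m/s
v = (vR+vL)/2 = 1.0125 m/s
omega = (vR-vL)/L = 0.9375 rad/s
angular velocity = 0.9375 rad/s


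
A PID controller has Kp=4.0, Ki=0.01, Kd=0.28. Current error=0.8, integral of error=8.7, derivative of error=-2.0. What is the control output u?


u = Kp*e + Ki*int(e) + Kd*de/dt
= 4.0*0.8 + 0.01*8.7 + 0.28*(-2.0)
= 3.2 + 0.087 + -0.56
= 2.727


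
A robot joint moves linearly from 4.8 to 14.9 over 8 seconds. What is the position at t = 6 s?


s = t/T = 6/8 = 0.75
p(t) = p0 + (pf-p0)*s
= 4.8 + (14.9 - 4.8) * 0.75
= 12.375


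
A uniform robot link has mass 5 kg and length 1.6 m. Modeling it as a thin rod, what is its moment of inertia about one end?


I = (1/3) * m * L^2
= (1/3) * 5 * 1.6^2
= 0.333333 * 5 * 2.56
= 4.2667 kg*m^2


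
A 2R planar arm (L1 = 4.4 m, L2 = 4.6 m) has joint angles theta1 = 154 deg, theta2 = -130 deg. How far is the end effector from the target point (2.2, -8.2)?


End effector via forward kinematics:
x = L1*cos(t1) + L2*cos(t1+t2) = 0.2476
y = L1*sin(t1) + L2*sin(t1+t2) = 3.7998
Distance to target:
d = sqrt((2.2 - 0.2476)^2 + (-8.2 - 3.7998)^2)
= sqrt(3.8118 + 143.9957)
= 12.1576 m


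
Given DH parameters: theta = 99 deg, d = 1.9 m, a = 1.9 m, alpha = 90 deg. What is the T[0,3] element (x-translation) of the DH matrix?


T[0,3] = a * cos(theta)
= 1.9 * cos(99 deg)
= 1.9 * -0.1564
= -0.2972


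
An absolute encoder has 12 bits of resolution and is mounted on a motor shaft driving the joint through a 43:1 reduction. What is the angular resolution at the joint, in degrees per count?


counts = 2^12 = 4096
effective counts at joint = 4096 * 43 = 176128
resolution = 360 / 176128
= 0.002 deg/count


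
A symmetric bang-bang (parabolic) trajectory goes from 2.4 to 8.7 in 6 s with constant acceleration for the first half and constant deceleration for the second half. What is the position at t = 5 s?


Symmetric rest-to-rest: each phase covers (pf-p0)/2 in time T/2. 0.5*a*(T/2)^2 = (pf-p0)/2 => a = 4*(pf-p0)/T^2
a = 4*(8.7-2.4)/6^2 = 0.7
t = 5 is in the deceleration phase (t > T/2).
p = pf - 0.5*a*(T-t)^2 = 8.7 - 0.5*0.7*1^2
= 8.35


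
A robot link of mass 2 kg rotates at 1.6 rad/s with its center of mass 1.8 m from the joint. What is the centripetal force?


F = m * omega^2 * r
= 2 * 1.6^2 * 1.8
= 2 * 2.56 * 1.8
= 9.216 N


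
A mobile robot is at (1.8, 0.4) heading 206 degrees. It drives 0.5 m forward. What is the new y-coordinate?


y_new = y0 + d*sin(theta)
= 0.4 + 0.5*sin(206)
= 0.4 + -0.2192
= 0.1808


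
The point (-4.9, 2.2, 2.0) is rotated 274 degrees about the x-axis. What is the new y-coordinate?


Rotation about x-axis: y' = y*cos(theta) - z*sin(theta)
= 2.2 * 0.0698 - 2.0 * -0.9976
= 2.1486


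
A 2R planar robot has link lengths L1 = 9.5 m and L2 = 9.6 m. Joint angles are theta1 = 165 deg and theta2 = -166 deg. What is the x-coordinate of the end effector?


Convert angles to radians: theta1 = 2.8798, theta2 = -2.8972
x = L1*cos(theta1) + L2*cos(theta1+theta2)
x = -9.1763 + 9.5985
x = 0.4222


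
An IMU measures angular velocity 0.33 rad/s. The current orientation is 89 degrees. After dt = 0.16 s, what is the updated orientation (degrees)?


delta_theta = w * dt = 0.33 * 0.16 = 0.0528 rad
= 3.0252 deg
theta_new = 89 + 3.0252 = 92.0252 deg


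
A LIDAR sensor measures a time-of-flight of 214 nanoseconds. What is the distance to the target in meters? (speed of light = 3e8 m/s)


tof = 214 ns = 2.14e-07 s
dist = c * tof / 2
= 3e8 * 2.14e-07 / 2
= 32.1 m


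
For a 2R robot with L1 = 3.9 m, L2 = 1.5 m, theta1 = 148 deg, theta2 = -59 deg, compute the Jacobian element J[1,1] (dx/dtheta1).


J[1,1] = -L1*sin(t1) - L2*sin(t1+t2)
= -3.9*sin(148) - 1.5*sin(89)
= -3.5665


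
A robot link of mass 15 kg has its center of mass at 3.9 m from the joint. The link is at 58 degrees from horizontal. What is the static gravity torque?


tau = m*g*L*cos(angle)
= 15 * 9.81 * 3.9 * cos(58 deg)
= 15 * 9.81 * 3.9 * 0.5299
= 304.1127 Nm


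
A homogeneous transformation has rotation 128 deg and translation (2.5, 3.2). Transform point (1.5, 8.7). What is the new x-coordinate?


x' = cos(theta)*px - sin(theta)*py + tx
= -0.6157*1.5 - 0.788*8.7 + 2.5
= -5.2792


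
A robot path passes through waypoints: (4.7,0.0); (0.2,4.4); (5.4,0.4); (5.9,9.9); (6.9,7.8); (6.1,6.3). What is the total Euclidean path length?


Segment lengths:
  seg1 = sqrt((-4.5)^2 + (4.4)^2) = 6.2936
  seg2 = sqrt((5.2)^2 + (-4.0)^2) = 6.5605
  seg3 = sqrt((0.5)^2 + (9.5)^2) = 9.5131
  seg4 = sqrt((1.0)^2 + (-2.1)^2) = 2.3259
  seg5 = sqrt((-0.8)^2 + (-1.5)^2) = 1.7
Total = 26.3932


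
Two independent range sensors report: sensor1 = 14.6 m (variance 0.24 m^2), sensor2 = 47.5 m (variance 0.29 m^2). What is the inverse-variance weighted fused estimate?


w1 = (1/var1) / (1/var1 + 1/var2)
   = 4.1667 / (4.1667 + 3.4483) = 0.5472
w2 = 1 - w1 = 0.4528
fused = w1*s1 + w2*s2 = 7.9887 + 21.5094
= 29.4981 m


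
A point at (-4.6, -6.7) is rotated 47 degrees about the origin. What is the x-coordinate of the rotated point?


x' = x*cos(theta) - y*sin(theta)
cos(47 deg) = 0.682, sin(47 deg) = 0.7314
x' = -4.6 * 0.682 - -6.7 * 0.7314
= -3.1372 - -4.9001
= 1.7629


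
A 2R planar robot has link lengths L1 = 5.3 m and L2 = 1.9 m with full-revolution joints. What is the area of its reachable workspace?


r_max = L1 + L2 = 7.2 m
r_min = |L1 - L2| = 3.4 m
Area = pi*(r_max^2 - r_min^2)
= pi*(51.84 - 11.56)
= pi * 40.28
= 126.5434 m^2


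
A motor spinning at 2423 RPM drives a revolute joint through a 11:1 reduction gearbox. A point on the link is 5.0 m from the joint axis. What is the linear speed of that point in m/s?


omega_motor = 2423 * 2*pi/60 = 253.736 rad/s
omega_joint = omega_motor / 11 = 23.0669 rad/s
v = omega_joint * r = 23.0669 * 5.0
= 115.3345 m/s


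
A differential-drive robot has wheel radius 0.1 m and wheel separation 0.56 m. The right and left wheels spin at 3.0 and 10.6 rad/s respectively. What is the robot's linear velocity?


vR = r*wR = 0.1*3.0 = 0.3 m/s
vL = r*wL = 0.1*10.6 = 1.06 m/s
v = (vR+vL)/2 = 0.68 m/s
omega = (vR-vL)/L = -1.3571 rad/s
linear velocity = 0.68 m/s


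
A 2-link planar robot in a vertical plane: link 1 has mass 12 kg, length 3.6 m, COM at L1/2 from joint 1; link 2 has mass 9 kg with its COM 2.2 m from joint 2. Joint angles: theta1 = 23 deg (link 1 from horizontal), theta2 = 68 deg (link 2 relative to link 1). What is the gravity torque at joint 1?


Horizontal distance from joint 1 to link-1 COM:
  x_c1 = (L1/2)*cos(t1) = 1.8 * 0.9205 = 1.6569 m
Horizontal distance from joint 1 to link-2 COM:
  x_c2 = L1*cos(t1) + Lc2*cos(t1+t2)
       = 3.6*0.9205 + 2.2*-0.0175 = 3.2754 m
tau1 = m1*g*x_c1 + m2*g*x_c2
     = 12*9.81*1.6569 + 9*9.81*3.2754
     = 195.0513 + 289.187
     = 484.2383 Nm


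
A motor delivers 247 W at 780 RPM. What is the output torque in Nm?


omega = 780 * 2*pi/60 = 81.6814 rad/s
tau = P / omega = 247 / 81.6814
= 3.0239 Nm


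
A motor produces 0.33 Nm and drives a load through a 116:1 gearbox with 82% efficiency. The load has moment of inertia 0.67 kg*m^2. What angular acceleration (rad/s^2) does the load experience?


tau_out = tau_motor * N * eta
= 0.33 * 116 * 0.82 = 31.3896 Nm
alpha = tau_out / I = 31.3896 / 0.67
= 46.8501 rad/s^2


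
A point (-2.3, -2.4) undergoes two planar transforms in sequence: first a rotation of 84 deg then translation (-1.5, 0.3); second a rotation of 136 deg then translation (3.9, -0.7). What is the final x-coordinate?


After transform 1:
x1 = cos(84)*-2.3 - sin(84)*-2.4 + -1.5 = 0.6464
y1 = sin(84)*-2.3 + cos(84)*-2.4 + 0.3 = -2.2383
After transform 2:
x2 = cos(136)*0.6464 - sin(136)*-2.2383 + 3.9
= 4.9898


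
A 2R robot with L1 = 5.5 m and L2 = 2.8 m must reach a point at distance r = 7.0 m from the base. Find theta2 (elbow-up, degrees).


cos(theta2) = (r^2 - L1^2 - L2^2) / (2*L1*L2)
cos(theta2) = (49.0 - 30.25 - 7.84) / 30.8
cos(theta2) = 0.354221
theta2 = 69.2543 degrees


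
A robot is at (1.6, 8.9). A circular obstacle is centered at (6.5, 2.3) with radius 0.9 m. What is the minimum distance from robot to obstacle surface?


center_dist = sqrt((1.6-6.5)^2 + (8.9-2.3)^2)
= sqrt(24.01 + 43.56)
= 8.2201
min_dist = center_dist - radius = 8.2201 - 0.9 = 7.3201 m


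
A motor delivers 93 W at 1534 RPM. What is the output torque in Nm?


omega = 1534 * 2*pi/60 = 160.6401 rad/s
tau = P / omega = 93 / 160.6401
= 0.5789 Nm


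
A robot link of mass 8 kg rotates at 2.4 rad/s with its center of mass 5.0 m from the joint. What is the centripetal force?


F = m * omega^2 * r
= 8 * 2.4^2 * 5.0
= 8 * 5.76 * 5.0
= 230.4 N


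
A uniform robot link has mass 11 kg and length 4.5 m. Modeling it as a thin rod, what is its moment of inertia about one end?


I = (1/3) * m * L^2
= (1/3) * 11 * 4.5^2
= 0.333333 * 11 * 20.25
= 74.25 kg*m^2


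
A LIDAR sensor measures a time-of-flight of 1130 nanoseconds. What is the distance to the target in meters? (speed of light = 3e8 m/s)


tof = 1130 ns = 1.13e-06 s
dist = c * tof / 2
= 3e8 * 1.13e-06 / 2
= 169.5 m


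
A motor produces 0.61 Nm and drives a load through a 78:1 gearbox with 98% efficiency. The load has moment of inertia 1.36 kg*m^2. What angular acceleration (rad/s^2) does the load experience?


tau_out = tau_motor * N * eta
= 0.61 * 78 * 0.98 = 46.6284 Nm
alpha = tau_out / I = 46.6284 / 1.36
= 34.2856 rad/s^2


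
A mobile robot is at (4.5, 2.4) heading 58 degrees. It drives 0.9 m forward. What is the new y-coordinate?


y_new = y0 + d*sin(theta)
= 2.4 + 0.9*sin(58)
= 2.4 + 0.7632
= 3.1632


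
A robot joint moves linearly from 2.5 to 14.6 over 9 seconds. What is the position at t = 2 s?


s = t/T = 2/9 = 0.2222
p(t) = p0 + (pf-p0)*s
= 2.5 + (14.6 - 2.5) * 0.2222
= 5.1889


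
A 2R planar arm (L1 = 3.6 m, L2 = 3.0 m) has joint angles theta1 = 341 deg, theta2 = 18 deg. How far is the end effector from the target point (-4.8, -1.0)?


End effector via forward kinematics:
x = L1*cos(t1) + L2*cos(t1+t2) = 6.4034
y = L1*sin(t1) + L2*sin(t1+t2) = -1.2244
Distance to target:
d = sqrt((-4.8 - 6.4034)^2 + (-1.0 - -1.2244)^2)
= sqrt(125.5164 + 0.0504)
= 11.2057 m


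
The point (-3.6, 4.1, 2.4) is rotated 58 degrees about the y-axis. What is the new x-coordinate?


Rotation about y-axis: x' = x*cos(theta) + z*sin(theta)
= -3.6 * 0.5299 + 2.4 * 0.848
= 0.1276
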